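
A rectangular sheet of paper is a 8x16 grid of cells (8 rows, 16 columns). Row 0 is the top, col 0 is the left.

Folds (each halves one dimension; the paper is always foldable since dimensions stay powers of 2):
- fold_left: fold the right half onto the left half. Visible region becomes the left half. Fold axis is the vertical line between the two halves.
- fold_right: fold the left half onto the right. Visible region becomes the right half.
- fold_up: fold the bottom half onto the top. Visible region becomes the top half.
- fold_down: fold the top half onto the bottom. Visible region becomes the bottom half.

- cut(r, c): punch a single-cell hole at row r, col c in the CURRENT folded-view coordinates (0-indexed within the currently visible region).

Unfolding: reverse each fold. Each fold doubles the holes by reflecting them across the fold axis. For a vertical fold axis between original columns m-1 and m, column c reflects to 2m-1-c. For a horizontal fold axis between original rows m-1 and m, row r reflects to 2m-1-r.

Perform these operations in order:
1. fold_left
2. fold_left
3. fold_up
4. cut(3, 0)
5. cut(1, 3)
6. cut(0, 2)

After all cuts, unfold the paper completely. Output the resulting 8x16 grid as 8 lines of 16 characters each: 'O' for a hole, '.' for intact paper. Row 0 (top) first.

Op 1 fold_left: fold axis v@8; visible region now rows[0,8) x cols[0,8) = 8x8
Op 2 fold_left: fold axis v@4; visible region now rows[0,8) x cols[0,4) = 8x4
Op 3 fold_up: fold axis h@4; visible region now rows[0,4) x cols[0,4) = 4x4
Op 4 cut(3, 0): punch at orig (3,0); cuts so far [(3, 0)]; region rows[0,4) x cols[0,4) = 4x4
Op 5 cut(1, 3): punch at orig (1,3); cuts so far [(1, 3), (3, 0)]; region rows[0,4) x cols[0,4) = 4x4
Op 6 cut(0, 2): punch at orig (0,2); cuts so far [(0, 2), (1, 3), (3, 0)]; region rows[0,4) x cols[0,4) = 4x4
Unfold 1 (reflect across h@4): 6 holes -> [(0, 2), (1, 3), (3, 0), (4, 0), (6, 3), (7, 2)]
Unfold 2 (reflect across v@4): 12 holes -> [(0, 2), (0, 5), (1, 3), (1, 4), (3, 0), (3, 7), (4, 0), (4, 7), (6, 3), (6, 4), (7, 2), (7, 5)]
Unfold 3 (reflect across v@8): 24 holes -> [(0, 2), (0, 5), (0, 10), (0, 13), (1, 3), (1, 4), (1, 11), (1, 12), (3, 0), (3, 7), (3, 8), (3, 15), (4, 0), (4, 7), (4, 8), (4, 15), (6, 3), (6, 4), (6, 11), (6, 12), (7, 2), (7, 5), (7, 10), (7, 13)]

Answer: ..O..O....O..O..
...OO......OO...
................
O......OO......O
O......OO......O
................
...OO......OO...
..O..O....O..O..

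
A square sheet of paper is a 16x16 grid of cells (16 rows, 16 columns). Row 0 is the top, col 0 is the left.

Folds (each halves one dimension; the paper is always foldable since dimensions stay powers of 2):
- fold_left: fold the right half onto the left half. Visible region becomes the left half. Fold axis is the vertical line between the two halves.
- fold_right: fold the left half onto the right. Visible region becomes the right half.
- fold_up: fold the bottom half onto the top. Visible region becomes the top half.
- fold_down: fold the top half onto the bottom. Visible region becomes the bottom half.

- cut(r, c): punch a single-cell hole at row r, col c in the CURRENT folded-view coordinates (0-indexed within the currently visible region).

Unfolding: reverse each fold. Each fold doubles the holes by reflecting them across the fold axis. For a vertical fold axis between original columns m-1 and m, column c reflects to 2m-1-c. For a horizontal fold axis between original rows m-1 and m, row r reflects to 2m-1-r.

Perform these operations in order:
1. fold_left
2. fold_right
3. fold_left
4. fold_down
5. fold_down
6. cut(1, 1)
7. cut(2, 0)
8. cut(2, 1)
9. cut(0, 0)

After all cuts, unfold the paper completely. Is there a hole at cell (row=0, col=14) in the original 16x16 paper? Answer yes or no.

Op 1 fold_left: fold axis v@8; visible region now rows[0,16) x cols[0,8) = 16x8
Op 2 fold_right: fold axis v@4; visible region now rows[0,16) x cols[4,8) = 16x4
Op 3 fold_left: fold axis v@6; visible region now rows[0,16) x cols[4,6) = 16x2
Op 4 fold_down: fold axis h@8; visible region now rows[8,16) x cols[4,6) = 8x2
Op 5 fold_down: fold axis h@12; visible region now rows[12,16) x cols[4,6) = 4x2
Op 6 cut(1, 1): punch at orig (13,5); cuts so far [(13, 5)]; region rows[12,16) x cols[4,6) = 4x2
Op 7 cut(2, 0): punch at orig (14,4); cuts so far [(13, 5), (14, 4)]; region rows[12,16) x cols[4,6) = 4x2
Op 8 cut(2, 1): punch at orig (14,5); cuts so far [(13, 5), (14, 4), (14, 5)]; region rows[12,16) x cols[4,6) = 4x2
Op 9 cut(0, 0): punch at orig (12,4); cuts so far [(12, 4), (13, 5), (14, 4), (14, 5)]; region rows[12,16) x cols[4,6) = 4x2
Unfold 1 (reflect across h@12): 8 holes -> [(9, 4), (9, 5), (10, 5), (11, 4), (12, 4), (13, 5), (14, 4), (14, 5)]
Unfold 2 (reflect across h@8): 16 holes -> [(1, 4), (1, 5), (2, 5), (3, 4), (4, 4), (5, 5), (6, 4), (6, 5), (9, 4), (9, 5), (10, 5), (11, 4), (12, 4), (13, 5), (14, 4), (14, 5)]
Unfold 3 (reflect across v@6): 32 holes -> [(1, 4), (1, 5), (1, 6), (1, 7), (2, 5), (2, 6), (3, 4), (3, 7), (4, 4), (4, 7), (5, 5), (5, 6), (6, 4), (6, 5), (6, 6), (6, 7), (9, 4), (9, 5), (9, 6), (9, 7), (10, 5), (10, 6), (11, 4), (11, 7), (12, 4), (12, 7), (13, 5), (13, 6), (14, 4), (14, 5), (14, 6), (14, 7)]
Unfold 4 (reflect across v@4): 64 holes -> [(1, 0), (1, 1), (1, 2), (1, 3), (1, 4), (1, 5), (1, 6), (1, 7), (2, 1), (2, 2), (2, 5), (2, 6), (3, 0), (3, 3), (3, 4), (3, 7), (4, 0), (4, 3), (4, 4), (4, 7), (5, 1), (5, 2), (5, 5), (5, 6), (6, 0), (6, 1), (6, 2), (6, 3), (6, 4), (6, 5), (6, 6), (6, 7), (9, 0), (9, 1), (9, 2), (9, 3), (9, 4), (9, 5), (9, 6), (9, 7), (10, 1), (10, 2), (10, 5), (10, 6), (11, 0), (11, 3), (11, 4), (11, 7), (12, 0), (12, 3), (12, 4), (12, 7), (13, 1), (13, 2), (13, 5), (13, 6), (14, 0), (14, 1), (14, 2), (14, 3), (14, 4), (14, 5), (14, 6), (14, 7)]
Unfold 5 (reflect across v@8): 128 holes -> [(1, 0), (1, 1), (1, 2), (1, 3), (1, 4), (1, 5), (1, 6), (1, 7), (1, 8), (1, 9), (1, 10), (1, 11), (1, 12), (1, 13), (1, 14), (1, 15), (2, 1), (2, 2), (2, 5), (2, 6), (2, 9), (2, 10), (2, 13), (2, 14), (3, 0), (3, 3), (3, 4), (3, 7), (3, 8), (3, 11), (3, 12), (3, 15), (4, 0), (4, 3), (4, 4), (4, 7), (4, 8), (4, 11), (4, 12), (4, 15), (5, 1), (5, 2), (5, 5), (5, 6), (5, 9), (5, 10), (5, 13), (5, 14), (6, 0), (6, 1), (6, 2), (6, 3), (6, 4), (6, 5), (6, 6), (6, 7), (6, 8), (6, 9), (6, 10), (6, 11), (6, 12), (6, 13), (6, 14), (6, 15), (9, 0), (9, 1), (9, 2), (9, 3), (9, 4), (9, 5), (9, 6), (9, 7), (9, 8), (9, 9), (9, 10), (9, 11), (9, 12), (9, 13), (9, 14), (9, 15), (10, 1), (10, 2), (10, 5), (10, 6), (10, 9), (10, 10), (10, 13), (10, 14), (11, 0), (11, 3), (11, 4), (11, 7), (11, 8), (11, 11), (11, 12), (11, 15), (12, 0), (12, 3), (12, 4), (12, 7), (12, 8), (12, 11), (12, 12), (12, 15), (13, 1), (13, 2), (13, 5), (13, 6), (13, 9), (13, 10), (13, 13), (13, 14), (14, 0), (14, 1), (14, 2), (14, 3), (14, 4), (14, 5), (14, 6), (14, 7), (14, 8), (14, 9), (14, 10), (14, 11), (14, 12), (14, 13), (14, 14), (14, 15)]
Holes: [(1, 0), (1, 1), (1, 2), (1, 3), (1, 4), (1, 5), (1, 6), (1, 7), (1, 8), (1, 9), (1, 10), (1, 11), (1, 12), (1, 13), (1, 14), (1, 15), (2, 1), (2, 2), (2, 5), (2, 6), (2, 9), (2, 10), (2, 13), (2, 14), (3, 0), (3, 3), (3, 4), (3, 7), (3, 8), (3, 11), (3, 12), (3, 15), (4, 0), (4, 3), (4, 4), (4, 7), (4, 8), (4, 11), (4, 12), (4, 15), (5, 1), (5, 2), (5, 5), (5, 6), (5, 9), (5, 10), (5, 13), (5, 14), (6, 0), (6, 1), (6, 2), (6, 3), (6, 4), (6, 5), (6, 6), (6, 7), (6, 8), (6, 9), (6, 10), (6, 11), (6, 12), (6, 13), (6, 14), (6, 15), (9, 0), (9, 1), (9, 2), (9, 3), (9, 4), (9, 5), (9, 6), (9, 7), (9, 8), (9, 9), (9, 10), (9, 11), (9, 12), (9, 13), (9, 14), (9, 15), (10, 1), (10, 2), (10, 5), (10, 6), (10, 9), (10, 10), (10, 13), (10, 14), (11, 0), (11, 3), (11, 4), (11, 7), (11, 8), (11, 11), (11, 12), (11, 15), (12, 0), (12, 3), (12, 4), (12, 7), (12, 8), (12, 11), (12, 12), (12, 15), (13, 1), (13, 2), (13, 5), (13, 6), (13, 9), (13, 10), (13, 13), (13, 14), (14, 0), (14, 1), (14, 2), (14, 3), (14, 4), (14, 5), (14, 6), (14, 7), (14, 8), (14, 9), (14, 10), (14, 11), (14, 12), (14, 13), (14, 14), (14, 15)]

Answer: no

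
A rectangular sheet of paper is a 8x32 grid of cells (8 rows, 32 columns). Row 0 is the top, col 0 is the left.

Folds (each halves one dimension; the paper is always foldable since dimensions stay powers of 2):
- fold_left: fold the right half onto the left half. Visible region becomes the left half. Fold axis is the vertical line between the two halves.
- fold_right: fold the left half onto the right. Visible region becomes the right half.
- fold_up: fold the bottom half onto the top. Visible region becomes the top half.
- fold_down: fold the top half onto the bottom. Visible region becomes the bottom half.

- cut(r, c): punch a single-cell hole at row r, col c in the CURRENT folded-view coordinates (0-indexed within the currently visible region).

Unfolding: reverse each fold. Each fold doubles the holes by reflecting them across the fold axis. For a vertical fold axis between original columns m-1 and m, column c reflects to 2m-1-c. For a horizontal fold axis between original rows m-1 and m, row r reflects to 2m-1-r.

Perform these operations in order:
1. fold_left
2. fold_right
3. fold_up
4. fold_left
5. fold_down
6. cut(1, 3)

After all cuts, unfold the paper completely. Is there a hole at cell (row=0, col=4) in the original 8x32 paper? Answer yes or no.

Answer: yes

Derivation:
Op 1 fold_left: fold axis v@16; visible region now rows[0,8) x cols[0,16) = 8x16
Op 2 fold_right: fold axis v@8; visible region now rows[0,8) x cols[8,16) = 8x8
Op 3 fold_up: fold axis h@4; visible region now rows[0,4) x cols[8,16) = 4x8
Op 4 fold_left: fold axis v@12; visible region now rows[0,4) x cols[8,12) = 4x4
Op 5 fold_down: fold axis h@2; visible region now rows[2,4) x cols[8,12) = 2x4
Op 6 cut(1, 3): punch at orig (3,11); cuts so far [(3, 11)]; region rows[2,4) x cols[8,12) = 2x4
Unfold 1 (reflect across h@2): 2 holes -> [(0, 11), (3, 11)]
Unfold 2 (reflect across v@12): 4 holes -> [(0, 11), (0, 12), (3, 11), (3, 12)]
Unfold 3 (reflect across h@4): 8 holes -> [(0, 11), (0, 12), (3, 11), (3, 12), (4, 11), (4, 12), (7, 11), (7, 12)]
Unfold 4 (reflect across v@8): 16 holes -> [(0, 3), (0, 4), (0, 11), (0, 12), (3, 3), (3, 4), (3, 11), (3, 12), (4, 3), (4, 4), (4, 11), (4, 12), (7, 3), (7, 4), (7, 11), (7, 12)]
Unfold 5 (reflect across v@16): 32 holes -> [(0, 3), (0, 4), (0, 11), (0, 12), (0, 19), (0, 20), (0, 27), (0, 28), (3, 3), (3, 4), (3, 11), (3, 12), (3, 19), (3, 20), (3, 27), (3, 28), (4, 3), (4, 4), (4, 11), (4, 12), (4, 19), (4, 20), (4, 27), (4, 28), (7, 3), (7, 4), (7, 11), (7, 12), (7, 19), (7, 20), (7, 27), (7, 28)]
Holes: [(0, 3), (0, 4), (0, 11), (0, 12), (0, 19), (0, 20), (0, 27), (0, 28), (3, 3), (3, 4), (3, 11), (3, 12), (3, 19), (3, 20), (3, 27), (3, 28), (4, 3), (4, 4), (4, 11), (4, 12), (4, 19), (4, 20), (4, 27), (4, 28), (7, 3), (7, 4), (7, 11), (7, 12), (7, 19), (7, 20), (7, 27), (7, 28)]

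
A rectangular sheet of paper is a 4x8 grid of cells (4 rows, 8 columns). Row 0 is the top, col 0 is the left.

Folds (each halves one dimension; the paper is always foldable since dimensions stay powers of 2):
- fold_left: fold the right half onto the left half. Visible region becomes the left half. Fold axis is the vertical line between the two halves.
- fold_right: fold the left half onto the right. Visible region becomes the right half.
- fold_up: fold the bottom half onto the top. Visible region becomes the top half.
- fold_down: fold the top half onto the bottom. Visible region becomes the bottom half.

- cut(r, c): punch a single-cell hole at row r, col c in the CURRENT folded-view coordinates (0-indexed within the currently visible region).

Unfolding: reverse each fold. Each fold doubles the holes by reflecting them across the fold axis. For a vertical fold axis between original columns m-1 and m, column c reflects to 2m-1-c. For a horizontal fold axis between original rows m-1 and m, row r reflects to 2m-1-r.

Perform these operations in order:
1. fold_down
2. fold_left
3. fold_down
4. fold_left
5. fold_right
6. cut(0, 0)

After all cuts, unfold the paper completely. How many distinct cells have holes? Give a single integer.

Op 1 fold_down: fold axis h@2; visible region now rows[2,4) x cols[0,8) = 2x8
Op 2 fold_left: fold axis v@4; visible region now rows[2,4) x cols[0,4) = 2x4
Op 3 fold_down: fold axis h@3; visible region now rows[3,4) x cols[0,4) = 1x4
Op 4 fold_left: fold axis v@2; visible region now rows[3,4) x cols[0,2) = 1x2
Op 5 fold_right: fold axis v@1; visible region now rows[3,4) x cols[1,2) = 1x1
Op 6 cut(0, 0): punch at orig (3,1); cuts so far [(3, 1)]; region rows[3,4) x cols[1,2) = 1x1
Unfold 1 (reflect across v@1): 2 holes -> [(3, 0), (3, 1)]
Unfold 2 (reflect across v@2): 4 holes -> [(3, 0), (3, 1), (3, 2), (3, 3)]
Unfold 3 (reflect across h@3): 8 holes -> [(2, 0), (2, 1), (2, 2), (2, 3), (3, 0), (3, 1), (3, 2), (3, 3)]
Unfold 4 (reflect across v@4): 16 holes -> [(2, 0), (2, 1), (2, 2), (2, 3), (2, 4), (2, 5), (2, 6), (2, 7), (3, 0), (3, 1), (3, 2), (3, 3), (3, 4), (3, 5), (3, 6), (3, 7)]
Unfold 5 (reflect across h@2): 32 holes -> [(0, 0), (0, 1), (0, 2), (0, 3), (0, 4), (0, 5), (0, 6), (0, 7), (1, 0), (1, 1), (1, 2), (1, 3), (1, 4), (1, 5), (1, 6), (1, 7), (2, 0), (2, 1), (2, 2), (2, 3), (2, 4), (2, 5), (2, 6), (2, 7), (3, 0), (3, 1), (3, 2), (3, 3), (3, 4), (3, 5), (3, 6), (3, 7)]

Answer: 32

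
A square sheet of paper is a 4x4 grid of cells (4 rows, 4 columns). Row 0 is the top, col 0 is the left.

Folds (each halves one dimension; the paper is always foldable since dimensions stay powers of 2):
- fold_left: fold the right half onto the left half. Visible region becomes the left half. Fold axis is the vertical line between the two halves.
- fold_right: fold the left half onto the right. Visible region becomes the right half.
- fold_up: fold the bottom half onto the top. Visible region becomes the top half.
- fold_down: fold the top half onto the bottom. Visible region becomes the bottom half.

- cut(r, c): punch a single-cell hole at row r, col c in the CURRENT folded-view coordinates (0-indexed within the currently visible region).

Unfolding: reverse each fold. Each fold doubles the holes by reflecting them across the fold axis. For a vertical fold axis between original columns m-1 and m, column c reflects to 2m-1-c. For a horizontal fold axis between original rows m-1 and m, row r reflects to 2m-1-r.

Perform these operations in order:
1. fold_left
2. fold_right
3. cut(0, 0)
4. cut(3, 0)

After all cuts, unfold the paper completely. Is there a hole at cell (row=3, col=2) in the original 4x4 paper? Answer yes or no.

Answer: yes

Derivation:
Op 1 fold_left: fold axis v@2; visible region now rows[0,4) x cols[0,2) = 4x2
Op 2 fold_right: fold axis v@1; visible region now rows[0,4) x cols[1,2) = 4x1
Op 3 cut(0, 0): punch at orig (0,1); cuts so far [(0, 1)]; region rows[0,4) x cols[1,2) = 4x1
Op 4 cut(3, 0): punch at orig (3,1); cuts so far [(0, 1), (3, 1)]; region rows[0,4) x cols[1,2) = 4x1
Unfold 1 (reflect across v@1): 4 holes -> [(0, 0), (0, 1), (3, 0), (3, 1)]
Unfold 2 (reflect across v@2): 8 holes -> [(0, 0), (0, 1), (0, 2), (0, 3), (3, 0), (3, 1), (3, 2), (3, 3)]
Holes: [(0, 0), (0, 1), (0, 2), (0, 3), (3, 0), (3, 1), (3, 2), (3, 3)]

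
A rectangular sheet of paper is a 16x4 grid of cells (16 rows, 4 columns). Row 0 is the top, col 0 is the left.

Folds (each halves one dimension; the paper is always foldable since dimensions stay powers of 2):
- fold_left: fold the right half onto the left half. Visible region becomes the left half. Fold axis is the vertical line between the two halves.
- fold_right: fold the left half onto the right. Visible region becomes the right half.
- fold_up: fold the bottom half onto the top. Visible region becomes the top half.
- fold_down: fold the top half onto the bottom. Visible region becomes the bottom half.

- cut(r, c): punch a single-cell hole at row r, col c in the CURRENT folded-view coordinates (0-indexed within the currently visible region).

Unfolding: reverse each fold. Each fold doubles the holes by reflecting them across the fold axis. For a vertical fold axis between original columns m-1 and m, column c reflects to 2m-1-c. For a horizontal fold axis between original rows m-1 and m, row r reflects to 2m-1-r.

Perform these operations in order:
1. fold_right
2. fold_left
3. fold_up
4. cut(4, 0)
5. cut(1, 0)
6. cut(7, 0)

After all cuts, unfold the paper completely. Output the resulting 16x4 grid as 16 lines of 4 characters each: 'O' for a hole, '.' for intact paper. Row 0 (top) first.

Answer: ....
OOOO
....
....
OOOO
....
....
OOOO
OOOO
....
....
OOOO
....
....
OOOO
....

Derivation:
Op 1 fold_right: fold axis v@2; visible region now rows[0,16) x cols[2,4) = 16x2
Op 2 fold_left: fold axis v@3; visible region now rows[0,16) x cols[2,3) = 16x1
Op 3 fold_up: fold axis h@8; visible region now rows[0,8) x cols[2,3) = 8x1
Op 4 cut(4, 0): punch at orig (4,2); cuts so far [(4, 2)]; region rows[0,8) x cols[2,3) = 8x1
Op 5 cut(1, 0): punch at orig (1,2); cuts so far [(1, 2), (4, 2)]; region rows[0,8) x cols[2,3) = 8x1
Op 6 cut(7, 0): punch at orig (7,2); cuts so far [(1, 2), (4, 2), (7, 2)]; region rows[0,8) x cols[2,3) = 8x1
Unfold 1 (reflect across h@8): 6 holes -> [(1, 2), (4, 2), (7, 2), (8, 2), (11, 2), (14, 2)]
Unfold 2 (reflect across v@3): 12 holes -> [(1, 2), (1, 3), (4, 2), (4, 3), (7, 2), (7, 3), (8, 2), (8, 3), (11, 2), (11, 3), (14, 2), (14, 3)]
Unfold 3 (reflect across v@2): 24 holes -> [(1, 0), (1, 1), (1, 2), (1, 3), (4, 0), (4, 1), (4, 2), (4, 3), (7, 0), (7, 1), (7, 2), (7, 3), (8, 0), (8, 1), (8, 2), (8, 3), (11, 0), (11, 1), (11, 2), (11, 3), (14, 0), (14, 1), (14, 2), (14, 3)]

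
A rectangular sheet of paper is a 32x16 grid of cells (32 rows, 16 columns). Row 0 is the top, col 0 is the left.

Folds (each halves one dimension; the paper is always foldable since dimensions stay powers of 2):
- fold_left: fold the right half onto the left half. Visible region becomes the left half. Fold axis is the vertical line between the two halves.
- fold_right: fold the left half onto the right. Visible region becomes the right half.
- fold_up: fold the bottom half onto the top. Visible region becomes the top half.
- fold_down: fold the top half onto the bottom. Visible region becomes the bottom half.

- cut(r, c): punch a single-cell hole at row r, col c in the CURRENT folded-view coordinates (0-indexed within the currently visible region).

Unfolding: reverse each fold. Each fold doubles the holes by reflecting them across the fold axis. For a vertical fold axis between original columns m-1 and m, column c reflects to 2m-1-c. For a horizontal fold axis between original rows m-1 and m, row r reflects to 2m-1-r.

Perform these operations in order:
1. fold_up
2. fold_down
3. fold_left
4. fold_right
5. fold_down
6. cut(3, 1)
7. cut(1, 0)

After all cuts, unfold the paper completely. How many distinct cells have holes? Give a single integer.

Answer: 64

Derivation:
Op 1 fold_up: fold axis h@16; visible region now rows[0,16) x cols[0,16) = 16x16
Op 2 fold_down: fold axis h@8; visible region now rows[8,16) x cols[0,16) = 8x16
Op 3 fold_left: fold axis v@8; visible region now rows[8,16) x cols[0,8) = 8x8
Op 4 fold_right: fold axis v@4; visible region now rows[8,16) x cols[4,8) = 8x4
Op 5 fold_down: fold axis h@12; visible region now rows[12,16) x cols[4,8) = 4x4
Op 6 cut(3, 1): punch at orig (15,5); cuts so far [(15, 5)]; region rows[12,16) x cols[4,8) = 4x4
Op 7 cut(1, 0): punch at orig (13,4); cuts so far [(13, 4), (15, 5)]; region rows[12,16) x cols[4,8) = 4x4
Unfold 1 (reflect across h@12): 4 holes -> [(8, 5), (10, 4), (13, 4), (15, 5)]
Unfold 2 (reflect across v@4): 8 holes -> [(8, 2), (8, 5), (10, 3), (10, 4), (13, 3), (13, 4), (15, 2), (15, 5)]
Unfold 3 (reflect across v@8): 16 holes -> [(8, 2), (8, 5), (8, 10), (8, 13), (10, 3), (10, 4), (10, 11), (10, 12), (13, 3), (13, 4), (13, 11), (13, 12), (15, 2), (15, 5), (15, 10), (15, 13)]
Unfold 4 (reflect across h@8): 32 holes -> [(0, 2), (0, 5), (0, 10), (0, 13), (2, 3), (2, 4), (2, 11), (2, 12), (5, 3), (5, 4), (5, 11), (5, 12), (7, 2), (7, 5), (7, 10), (7, 13), (8, 2), (8, 5), (8, 10), (8, 13), (10, 3), (10, 4), (10, 11), (10, 12), (13, 3), (13, 4), (13, 11), (13, 12), (15, 2), (15, 5), (15, 10), (15, 13)]
Unfold 5 (reflect across h@16): 64 holes -> [(0, 2), (0, 5), (0, 10), (0, 13), (2, 3), (2, 4), (2, 11), (2, 12), (5, 3), (5, 4), (5, 11), (5, 12), (7, 2), (7, 5), (7, 10), (7, 13), (8, 2), (8, 5), (8, 10), (8, 13), (10, 3), (10, 4), (10, 11), (10, 12), (13, 3), (13, 4), (13, 11), (13, 12), (15, 2), (15, 5), (15, 10), (15, 13), (16, 2), (16, 5), (16, 10), (16, 13), (18, 3), (18, 4), (18, 11), (18, 12), (21, 3), (21, 4), (21, 11), (21, 12), (23, 2), (23, 5), (23, 10), (23, 13), (24, 2), (24, 5), (24, 10), (24, 13), (26, 3), (26, 4), (26, 11), (26, 12), (29, 3), (29, 4), (29, 11), (29, 12), (31, 2), (31, 5), (31, 10), (31, 13)]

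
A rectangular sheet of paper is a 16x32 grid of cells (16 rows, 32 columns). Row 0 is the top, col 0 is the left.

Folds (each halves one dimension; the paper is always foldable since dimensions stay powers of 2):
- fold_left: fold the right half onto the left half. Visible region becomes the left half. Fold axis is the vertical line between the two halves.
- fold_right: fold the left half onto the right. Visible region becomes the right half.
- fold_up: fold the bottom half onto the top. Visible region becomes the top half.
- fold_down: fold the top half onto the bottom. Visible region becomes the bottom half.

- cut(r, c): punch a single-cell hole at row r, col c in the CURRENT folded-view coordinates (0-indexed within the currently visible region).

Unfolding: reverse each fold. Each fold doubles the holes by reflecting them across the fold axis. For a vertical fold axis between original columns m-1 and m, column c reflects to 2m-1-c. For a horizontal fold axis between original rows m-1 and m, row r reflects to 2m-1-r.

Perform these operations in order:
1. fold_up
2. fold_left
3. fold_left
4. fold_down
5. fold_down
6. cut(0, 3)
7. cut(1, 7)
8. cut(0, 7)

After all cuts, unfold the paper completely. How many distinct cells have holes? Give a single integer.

Op 1 fold_up: fold axis h@8; visible region now rows[0,8) x cols[0,32) = 8x32
Op 2 fold_left: fold axis v@16; visible region now rows[0,8) x cols[0,16) = 8x16
Op 3 fold_left: fold axis v@8; visible region now rows[0,8) x cols[0,8) = 8x8
Op 4 fold_down: fold axis h@4; visible region now rows[4,8) x cols[0,8) = 4x8
Op 5 fold_down: fold axis h@6; visible region now rows[6,8) x cols[0,8) = 2x8
Op 6 cut(0, 3): punch at orig (6,3); cuts so far [(6, 3)]; region rows[6,8) x cols[0,8) = 2x8
Op 7 cut(1, 7): punch at orig (7,7); cuts so far [(6, 3), (7, 7)]; region rows[6,8) x cols[0,8) = 2x8
Op 8 cut(0, 7): punch at orig (6,7); cuts so far [(6, 3), (6, 7), (7, 7)]; region rows[6,8) x cols[0,8) = 2x8
Unfold 1 (reflect across h@6): 6 holes -> [(4, 7), (5, 3), (5, 7), (6, 3), (6, 7), (7, 7)]
Unfold 2 (reflect across h@4): 12 holes -> [(0, 7), (1, 3), (1, 7), (2, 3), (2, 7), (3, 7), (4, 7), (5, 3), (5, 7), (6, 3), (6, 7), (7, 7)]
Unfold 3 (reflect across v@8): 24 holes -> [(0, 7), (0, 8), (1, 3), (1, 7), (1, 8), (1, 12), (2, 3), (2, 7), (2, 8), (2, 12), (3, 7), (3, 8), (4, 7), (4, 8), (5, 3), (5, 7), (5, 8), (5, 12), (6, 3), (6, 7), (6, 8), (6, 12), (7, 7), (7, 8)]
Unfold 4 (reflect across v@16): 48 holes -> [(0, 7), (0, 8), (0, 23), (0, 24), (1, 3), (1, 7), (1, 8), (1, 12), (1, 19), (1, 23), (1, 24), (1, 28), (2, 3), (2, 7), (2, 8), (2, 12), (2, 19), (2, 23), (2, 24), (2, 28), (3, 7), (3, 8), (3, 23), (3, 24), (4, 7), (4, 8), (4, 23), (4, 24), (5, 3), (5, 7), (5, 8), (5, 12), (5, 19), (5, 23), (5, 24), (5, 28), (6, 3), (6, 7), (6, 8), (6, 12), (6, 19), (6, 23), (6, 24), (6, 28), (7, 7), (7, 8), (7, 23), (7, 24)]
Unfold 5 (reflect across h@8): 96 holes -> [(0, 7), (0, 8), (0, 23), (0, 24), (1, 3), (1, 7), (1, 8), (1, 12), (1, 19), (1, 23), (1, 24), (1, 28), (2, 3), (2, 7), (2, 8), (2, 12), (2, 19), (2, 23), (2, 24), (2, 28), (3, 7), (3, 8), (3, 23), (3, 24), (4, 7), (4, 8), (4, 23), (4, 24), (5, 3), (5, 7), (5, 8), (5, 12), (5, 19), (5, 23), (5, 24), (5, 28), (6, 3), (6, 7), (6, 8), (6, 12), (6, 19), (6, 23), (6, 24), (6, 28), (7, 7), (7, 8), (7, 23), (7, 24), (8, 7), (8, 8), (8, 23), (8, 24), (9, 3), (9, 7), (9, 8), (9, 12), (9, 19), (9, 23), (9, 24), (9, 28), (10, 3), (10, 7), (10, 8), (10, 12), (10, 19), (10, 23), (10, 24), (10, 28), (11, 7), (11, 8), (11, 23), (11, 24), (12, 7), (12, 8), (12, 23), (12, 24), (13, 3), (13, 7), (13, 8), (13, 12), (13, 19), (13, 23), (13, 24), (13, 28), (14, 3), (14, 7), (14, 8), (14, 12), (14, 19), (14, 23), (14, 24), (14, 28), (15, 7), (15, 8), (15, 23), (15, 24)]

Answer: 96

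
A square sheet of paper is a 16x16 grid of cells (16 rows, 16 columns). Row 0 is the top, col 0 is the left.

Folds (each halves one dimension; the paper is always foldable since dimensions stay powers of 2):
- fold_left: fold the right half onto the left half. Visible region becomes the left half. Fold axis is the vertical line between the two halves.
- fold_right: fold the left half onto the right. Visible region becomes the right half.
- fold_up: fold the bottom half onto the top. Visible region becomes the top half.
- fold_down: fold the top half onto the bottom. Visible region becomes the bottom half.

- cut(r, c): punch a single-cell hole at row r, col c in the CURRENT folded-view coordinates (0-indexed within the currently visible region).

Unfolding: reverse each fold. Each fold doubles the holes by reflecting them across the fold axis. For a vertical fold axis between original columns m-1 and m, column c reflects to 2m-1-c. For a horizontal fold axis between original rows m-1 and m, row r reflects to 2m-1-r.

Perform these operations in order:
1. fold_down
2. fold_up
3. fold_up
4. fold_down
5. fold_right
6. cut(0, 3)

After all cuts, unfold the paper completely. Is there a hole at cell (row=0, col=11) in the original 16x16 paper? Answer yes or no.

Answer: yes

Derivation:
Op 1 fold_down: fold axis h@8; visible region now rows[8,16) x cols[0,16) = 8x16
Op 2 fold_up: fold axis h@12; visible region now rows[8,12) x cols[0,16) = 4x16
Op 3 fold_up: fold axis h@10; visible region now rows[8,10) x cols[0,16) = 2x16
Op 4 fold_down: fold axis h@9; visible region now rows[9,10) x cols[0,16) = 1x16
Op 5 fold_right: fold axis v@8; visible region now rows[9,10) x cols[8,16) = 1x8
Op 6 cut(0, 3): punch at orig (9,11); cuts so far [(9, 11)]; region rows[9,10) x cols[8,16) = 1x8
Unfold 1 (reflect across v@8): 2 holes -> [(9, 4), (9, 11)]
Unfold 2 (reflect across h@9): 4 holes -> [(8, 4), (8, 11), (9, 4), (9, 11)]
Unfold 3 (reflect across h@10): 8 holes -> [(8, 4), (8, 11), (9, 4), (9, 11), (10, 4), (10, 11), (11, 4), (11, 11)]
Unfold 4 (reflect across h@12): 16 holes -> [(8, 4), (8, 11), (9, 4), (9, 11), (10, 4), (10, 11), (11, 4), (11, 11), (12, 4), (12, 11), (13, 4), (13, 11), (14, 4), (14, 11), (15, 4), (15, 11)]
Unfold 5 (reflect across h@8): 32 holes -> [(0, 4), (0, 11), (1, 4), (1, 11), (2, 4), (2, 11), (3, 4), (3, 11), (4, 4), (4, 11), (5, 4), (5, 11), (6, 4), (6, 11), (7, 4), (7, 11), (8, 4), (8, 11), (9, 4), (9, 11), (10, 4), (10, 11), (11, 4), (11, 11), (12, 4), (12, 11), (13, 4), (13, 11), (14, 4), (14, 11), (15, 4), (15, 11)]
Holes: [(0, 4), (0, 11), (1, 4), (1, 11), (2, 4), (2, 11), (3, 4), (3, 11), (4, 4), (4, 11), (5, 4), (5, 11), (6, 4), (6, 11), (7, 4), (7, 11), (8, 4), (8, 11), (9, 4), (9, 11), (10, 4), (10, 11), (11, 4), (11, 11), (12, 4), (12, 11), (13, 4), (13, 11), (14, 4), (14, 11), (15, 4), (15, 11)]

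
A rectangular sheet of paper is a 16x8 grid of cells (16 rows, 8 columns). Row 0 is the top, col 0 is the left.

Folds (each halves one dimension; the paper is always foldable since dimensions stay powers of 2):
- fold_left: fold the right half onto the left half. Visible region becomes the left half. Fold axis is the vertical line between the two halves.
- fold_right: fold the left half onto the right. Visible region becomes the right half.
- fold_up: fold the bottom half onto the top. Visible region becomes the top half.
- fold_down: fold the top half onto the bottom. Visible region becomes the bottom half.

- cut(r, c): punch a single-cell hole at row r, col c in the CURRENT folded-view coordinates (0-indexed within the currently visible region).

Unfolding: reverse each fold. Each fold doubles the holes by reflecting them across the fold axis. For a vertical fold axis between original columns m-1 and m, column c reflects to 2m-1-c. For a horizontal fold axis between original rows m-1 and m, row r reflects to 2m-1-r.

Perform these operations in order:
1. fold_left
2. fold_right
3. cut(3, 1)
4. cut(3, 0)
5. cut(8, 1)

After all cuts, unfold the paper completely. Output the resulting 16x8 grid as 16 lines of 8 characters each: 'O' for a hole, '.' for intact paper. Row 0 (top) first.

Op 1 fold_left: fold axis v@4; visible region now rows[0,16) x cols[0,4) = 16x4
Op 2 fold_right: fold axis v@2; visible region now rows[0,16) x cols[2,4) = 16x2
Op 3 cut(3, 1): punch at orig (3,3); cuts so far [(3, 3)]; region rows[0,16) x cols[2,4) = 16x2
Op 4 cut(3, 0): punch at orig (3,2); cuts so far [(3, 2), (3, 3)]; region rows[0,16) x cols[2,4) = 16x2
Op 5 cut(8, 1): punch at orig (8,3); cuts so far [(3, 2), (3, 3), (8, 3)]; region rows[0,16) x cols[2,4) = 16x2
Unfold 1 (reflect across v@2): 6 holes -> [(3, 0), (3, 1), (3, 2), (3, 3), (8, 0), (8, 3)]
Unfold 2 (reflect across v@4): 12 holes -> [(3, 0), (3, 1), (3, 2), (3, 3), (3, 4), (3, 5), (3, 6), (3, 7), (8, 0), (8, 3), (8, 4), (8, 7)]

Answer: ........
........
........
OOOOOOOO
........
........
........
........
O..OO..O
........
........
........
........
........
........
........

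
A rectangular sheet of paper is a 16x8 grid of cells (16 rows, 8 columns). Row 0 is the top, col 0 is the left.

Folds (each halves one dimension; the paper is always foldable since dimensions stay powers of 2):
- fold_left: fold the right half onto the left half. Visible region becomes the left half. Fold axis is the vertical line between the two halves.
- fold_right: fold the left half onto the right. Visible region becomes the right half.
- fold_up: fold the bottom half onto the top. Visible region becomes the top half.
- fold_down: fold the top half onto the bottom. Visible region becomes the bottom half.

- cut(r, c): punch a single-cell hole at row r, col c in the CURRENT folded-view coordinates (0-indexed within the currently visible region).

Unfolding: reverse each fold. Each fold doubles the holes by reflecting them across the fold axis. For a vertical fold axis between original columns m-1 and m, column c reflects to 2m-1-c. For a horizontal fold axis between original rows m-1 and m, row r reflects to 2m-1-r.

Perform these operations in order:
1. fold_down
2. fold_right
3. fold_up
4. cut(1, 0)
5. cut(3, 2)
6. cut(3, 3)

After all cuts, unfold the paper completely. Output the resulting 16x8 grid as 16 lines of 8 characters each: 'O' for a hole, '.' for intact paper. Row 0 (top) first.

Op 1 fold_down: fold axis h@8; visible region now rows[8,16) x cols[0,8) = 8x8
Op 2 fold_right: fold axis v@4; visible region now rows[8,16) x cols[4,8) = 8x4
Op 3 fold_up: fold axis h@12; visible region now rows[8,12) x cols[4,8) = 4x4
Op 4 cut(1, 0): punch at orig (9,4); cuts so far [(9, 4)]; region rows[8,12) x cols[4,8) = 4x4
Op 5 cut(3, 2): punch at orig (11,6); cuts so far [(9, 4), (11, 6)]; region rows[8,12) x cols[4,8) = 4x4
Op 6 cut(3, 3): punch at orig (11,7); cuts so far [(9, 4), (11, 6), (11, 7)]; region rows[8,12) x cols[4,8) = 4x4
Unfold 1 (reflect across h@12): 6 holes -> [(9, 4), (11, 6), (11, 7), (12, 6), (12, 7), (14, 4)]
Unfold 2 (reflect across v@4): 12 holes -> [(9, 3), (9, 4), (11, 0), (11, 1), (11, 6), (11, 7), (12, 0), (12, 1), (12, 6), (12, 7), (14, 3), (14, 4)]
Unfold 3 (reflect across h@8): 24 holes -> [(1, 3), (1, 4), (3, 0), (3, 1), (3, 6), (3, 7), (4, 0), (4, 1), (4, 6), (4, 7), (6, 3), (6, 4), (9, 3), (9, 4), (11, 0), (11, 1), (11, 6), (11, 7), (12, 0), (12, 1), (12, 6), (12, 7), (14, 3), (14, 4)]

Answer: ........
...OO...
........
OO....OO
OO....OO
........
...OO...
........
........
...OO...
........
OO....OO
OO....OO
........
...OO...
........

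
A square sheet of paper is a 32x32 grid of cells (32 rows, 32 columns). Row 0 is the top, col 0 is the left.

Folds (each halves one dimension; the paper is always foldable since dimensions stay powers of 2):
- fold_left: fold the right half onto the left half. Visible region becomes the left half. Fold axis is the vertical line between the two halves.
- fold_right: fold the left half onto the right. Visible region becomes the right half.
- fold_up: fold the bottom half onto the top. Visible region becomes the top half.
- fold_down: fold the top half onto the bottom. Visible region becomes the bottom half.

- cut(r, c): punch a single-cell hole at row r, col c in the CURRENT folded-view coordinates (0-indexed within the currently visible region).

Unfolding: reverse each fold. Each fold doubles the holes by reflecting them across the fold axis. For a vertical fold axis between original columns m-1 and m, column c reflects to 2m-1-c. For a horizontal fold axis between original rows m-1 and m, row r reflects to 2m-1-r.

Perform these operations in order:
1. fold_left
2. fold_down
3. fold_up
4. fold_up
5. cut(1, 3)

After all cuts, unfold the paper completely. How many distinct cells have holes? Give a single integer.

Answer: 16

Derivation:
Op 1 fold_left: fold axis v@16; visible region now rows[0,32) x cols[0,16) = 32x16
Op 2 fold_down: fold axis h@16; visible region now rows[16,32) x cols[0,16) = 16x16
Op 3 fold_up: fold axis h@24; visible region now rows[16,24) x cols[0,16) = 8x16
Op 4 fold_up: fold axis h@20; visible region now rows[16,20) x cols[0,16) = 4x16
Op 5 cut(1, 3): punch at orig (17,3); cuts so far [(17, 3)]; region rows[16,20) x cols[0,16) = 4x16
Unfold 1 (reflect across h@20): 2 holes -> [(17, 3), (22, 3)]
Unfold 2 (reflect across h@24): 4 holes -> [(17, 3), (22, 3), (25, 3), (30, 3)]
Unfold 3 (reflect across h@16): 8 holes -> [(1, 3), (6, 3), (9, 3), (14, 3), (17, 3), (22, 3), (25, 3), (30, 3)]
Unfold 4 (reflect across v@16): 16 holes -> [(1, 3), (1, 28), (6, 3), (6, 28), (9, 3), (9, 28), (14, 3), (14, 28), (17, 3), (17, 28), (22, 3), (22, 28), (25, 3), (25, 28), (30, 3), (30, 28)]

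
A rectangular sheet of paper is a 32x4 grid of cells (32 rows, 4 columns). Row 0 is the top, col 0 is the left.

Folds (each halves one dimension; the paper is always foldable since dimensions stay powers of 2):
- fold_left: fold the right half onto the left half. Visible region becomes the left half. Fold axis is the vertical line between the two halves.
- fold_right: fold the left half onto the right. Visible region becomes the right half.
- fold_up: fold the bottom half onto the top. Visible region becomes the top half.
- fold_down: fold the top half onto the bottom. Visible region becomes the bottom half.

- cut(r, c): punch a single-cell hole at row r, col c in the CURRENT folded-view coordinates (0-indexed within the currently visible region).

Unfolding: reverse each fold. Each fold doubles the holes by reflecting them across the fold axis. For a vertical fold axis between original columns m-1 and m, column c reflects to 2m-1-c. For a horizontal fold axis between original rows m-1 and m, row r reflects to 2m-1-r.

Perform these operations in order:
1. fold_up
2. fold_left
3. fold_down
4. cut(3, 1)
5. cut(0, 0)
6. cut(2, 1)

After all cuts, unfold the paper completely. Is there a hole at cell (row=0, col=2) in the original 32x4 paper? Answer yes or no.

Answer: no

Derivation:
Op 1 fold_up: fold axis h@16; visible region now rows[0,16) x cols[0,4) = 16x4
Op 2 fold_left: fold axis v@2; visible region now rows[0,16) x cols[0,2) = 16x2
Op 3 fold_down: fold axis h@8; visible region now rows[8,16) x cols[0,2) = 8x2
Op 4 cut(3, 1): punch at orig (11,1); cuts so far [(11, 1)]; region rows[8,16) x cols[0,2) = 8x2
Op 5 cut(0, 0): punch at orig (8,0); cuts so far [(8, 0), (11, 1)]; region rows[8,16) x cols[0,2) = 8x2
Op 6 cut(2, 1): punch at orig (10,1); cuts so far [(8, 0), (10, 1), (11, 1)]; region rows[8,16) x cols[0,2) = 8x2
Unfold 1 (reflect across h@8): 6 holes -> [(4, 1), (5, 1), (7, 0), (8, 0), (10, 1), (11, 1)]
Unfold 2 (reflect across v@2): 12 holes -> [(4, 1), (4, 2), (5, 1), (5, 2), (7, 0), (7, 3), (8, 0), (8, 3), (10, 1), (10, 2), (11, 1), (11, 2)]
Unfold 3 (reflect across h@16): 24 holes -> [(4, 1), (4, 2), (5, 1), (5, 2), (7, 0), (7, 3), (8, 0), (8, 3), (10, 1), (10, 2), (11, 1), (11, 2), (20, 1), (20, 2), (21, 1), (21, 2), (23, 0), (23, 3), (24, 0), (24, 3), (26, 1), (26, 2), (27, 1), (27, 2)]
Holes: [(4, 1), (4, 2), (5, 1), (5, 2), (7, 0), (7, 3), (8, 0), (8, 3), (10, 1), (10, 2), (11, 1), (11, 2), (20, 1), (20, 2), (21, 1), (21, 2), (23, 0), (23, 3), (24, 0), (24, 3), (26, 1), (26, 2), (27, 1), (27, 2)]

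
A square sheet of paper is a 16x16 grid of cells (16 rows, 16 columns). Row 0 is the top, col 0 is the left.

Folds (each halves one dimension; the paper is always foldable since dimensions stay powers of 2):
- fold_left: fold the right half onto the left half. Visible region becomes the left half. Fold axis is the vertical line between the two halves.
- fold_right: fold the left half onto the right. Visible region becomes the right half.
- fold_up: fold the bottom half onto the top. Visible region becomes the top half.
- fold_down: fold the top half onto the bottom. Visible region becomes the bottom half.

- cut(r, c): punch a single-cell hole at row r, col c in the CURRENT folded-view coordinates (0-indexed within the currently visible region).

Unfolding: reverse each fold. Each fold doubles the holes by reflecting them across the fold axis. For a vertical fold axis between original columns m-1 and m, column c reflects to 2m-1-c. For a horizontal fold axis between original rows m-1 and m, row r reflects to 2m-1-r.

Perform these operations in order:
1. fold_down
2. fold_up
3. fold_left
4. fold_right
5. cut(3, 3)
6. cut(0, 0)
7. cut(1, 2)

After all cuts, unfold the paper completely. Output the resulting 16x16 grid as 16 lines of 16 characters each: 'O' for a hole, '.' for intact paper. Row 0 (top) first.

Op 1 fold_down: fold axis h@8; visible region now rows[8,16) x cols[0,16) = 8x16
Op 2 fold_up: fold axis h@12; visible region now rows[8,12) x cols[0,16) = 4x16
Op 3 fold_left: fold axis v@8; visible region now rows[8,12) x cols[0,8) = 4x8
Op 4 fold_right: fold axis v@4; visible region now rows[8,12) x cols[4,8) = 4x4
Op 5 cut(3, 3): punch at orig (11,7); cuts so far [(11, 7)]; region rows[8,12) x cols[4,8) = 4x4
Op 6 cut(0, 0): punch at orig (8,4); cuts so far [(8, 4), (11, 7)]; region rows[8,12) x cols[4,8) = 4x4
Op 7 cut(1, 2): punch at orig (9,6); cuts so far [(8, 4), (9, 6), (11, 7)]; region rows[8,12) x cols[4,8) = 4x4
Unfold 1 (reflect across v@4): 6 holes -> [(8, 3), (8, 4), (9, 1), (9, 6), (11, 0), (11, 7)]
Unfold 2 (reflect across v@8): 12 holes -> [(8, 3), (8, 4), (8, 11), (8, 12), (9, 1), (9, 6), (9, 9), (9, 14), (11, 0), (11, 7), (11, 8), (11, 15)]
Unfold 3 (reflect across h@12): 24 holes -> [(8, 3), (8, 4), (8, 11), (8, 12), (9, 1), (9, 6), (9, 9), (9, 14), (11, 0), (11, 7), (11, 8), (11, 15), (12, 0), (12, 7), (12, 8), (12, 15), (14, 1), (14, 6), (14, 9), (14, 14), (15, 3), (15, 4), (15, 11), (15, 12)]
Unfold 4 (reflect across h@8): 48 holes -> [(0, 3), (0, 4), (0, 11), (0, 12), (1, 1), (1, 6), (1, 9), (1, 14), (3, 0), (3, 7), (3, 8), (3, 15), (4, 0), (4, 7), (4, 8), (4, 15), (6, 1), (6, 6), (6, 9), (6, 14), (7, 3), (7, 4), (7, 11), (7, 12), (8, 3), (8, 4), (8, 11), (8, 12), (9, 1), (9, 6), (9, 9), (9, 14), (11, 0), (11, 7), (11, 8), (11, 15), (12, 0), (12, 7), (12, 8), (12, 15), (14, 1), (14, 6), (14, 9), (14, 14), (15, 3), (15, 4), (15, 11), (15, 12)]

Answer: ...OO......OO...
.O....O..O....O.
................
O......OO......O
O......OO......O
................
.O....O..O....O.
...OO......OO...
...OO......OO...
.O....O..O....O.
................
O......OO......O
O......OO......O
................
.O....O..O....O.
...OO......OO...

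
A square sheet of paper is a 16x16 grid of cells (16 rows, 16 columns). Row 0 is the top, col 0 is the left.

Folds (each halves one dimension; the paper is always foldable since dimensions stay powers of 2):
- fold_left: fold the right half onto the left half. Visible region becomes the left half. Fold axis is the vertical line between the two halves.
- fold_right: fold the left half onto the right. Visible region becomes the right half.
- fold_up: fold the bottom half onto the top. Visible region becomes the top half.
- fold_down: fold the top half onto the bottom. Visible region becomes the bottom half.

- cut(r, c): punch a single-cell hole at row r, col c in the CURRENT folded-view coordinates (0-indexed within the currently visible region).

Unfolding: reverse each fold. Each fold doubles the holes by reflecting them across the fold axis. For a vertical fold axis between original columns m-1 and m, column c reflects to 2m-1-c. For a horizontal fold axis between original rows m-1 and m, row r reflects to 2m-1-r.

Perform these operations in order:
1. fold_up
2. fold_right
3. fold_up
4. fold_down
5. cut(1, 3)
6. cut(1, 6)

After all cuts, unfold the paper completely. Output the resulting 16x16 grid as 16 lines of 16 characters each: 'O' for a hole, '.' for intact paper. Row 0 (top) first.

Op 1 fold_up: fold axis h@8; visible region now rows[0,8) x cols[0,16) = 8x16
Op 2 fold_right: fold axis v@8; visible region now rows[0,8) x cols[8,16) = 8x8
Op 3 fold_up: fold axis h@4; visible region now rows[0,4) x cols[8,16) = 4x8
Op 4 fold_down: fold axis h@2; visible region now rows[2,4) x cols[8,16) = 2x8
Op 5 cut(1, 3): punch at orig (3,11); cuts so far [(3, 11)]; region rows[2,4) x cols[8,16) = 2x8
Op 6 cut(1, 6): punch at orig (3,14); cuts so far [(3, 11), (3, 14)]; region rows[2,4) x cols[8,16) = 2x8
Unfold 1 (reflect across h@2): 4 holes -> [(0, 11), (0, 14), (3, 11), (3, 14)]
Unfold 2 (reflect across h@4): 8 holes -> [(0, 11), (0, 14), (3, 11), (3, 14), (4, 11), (4, 14), (7, 11), (7, 14)]
Unfold 3 (reflect across v@8): 16 holes -> [(0, 1), (0, 4), (0, 11), (0, 14), (3, 1), (3, 4), (3, 11), (3, 14), (4, 1), (4, 4), (4, 11), (4, 14), (7, 1), (7, 4), (7, 11), (7, 14)]
Unfold 4 (reflect across h@8): 32 holes -> [(0, 1), (0, 4), (0, 11), (0, 14), (3, 1), (3, 4), (3, 11), (3, 14), (4, 1), (4, 4), (4, 11), (4, 14), (7, 1), (7, 4), (7, 11), (7, 14), (8, 1), (8, 4), (8, 11), (8, 14), (11, 1), (11, 4), (11, 11), (11, 14), (12, 1), (12, 4), (12, 11), (12, 14), (15, 1), (15, 4), (15, 11), (15, 14)]

Answer: .O..O......O..O.
................
................
.O..O......O..O.
.O..O......O..O.
................
................
.O..O......O..O.
.O..O......O..O.
................
................
.O..O......O..O.
.O..O......O..O.
................
................
.O..O......O..O.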